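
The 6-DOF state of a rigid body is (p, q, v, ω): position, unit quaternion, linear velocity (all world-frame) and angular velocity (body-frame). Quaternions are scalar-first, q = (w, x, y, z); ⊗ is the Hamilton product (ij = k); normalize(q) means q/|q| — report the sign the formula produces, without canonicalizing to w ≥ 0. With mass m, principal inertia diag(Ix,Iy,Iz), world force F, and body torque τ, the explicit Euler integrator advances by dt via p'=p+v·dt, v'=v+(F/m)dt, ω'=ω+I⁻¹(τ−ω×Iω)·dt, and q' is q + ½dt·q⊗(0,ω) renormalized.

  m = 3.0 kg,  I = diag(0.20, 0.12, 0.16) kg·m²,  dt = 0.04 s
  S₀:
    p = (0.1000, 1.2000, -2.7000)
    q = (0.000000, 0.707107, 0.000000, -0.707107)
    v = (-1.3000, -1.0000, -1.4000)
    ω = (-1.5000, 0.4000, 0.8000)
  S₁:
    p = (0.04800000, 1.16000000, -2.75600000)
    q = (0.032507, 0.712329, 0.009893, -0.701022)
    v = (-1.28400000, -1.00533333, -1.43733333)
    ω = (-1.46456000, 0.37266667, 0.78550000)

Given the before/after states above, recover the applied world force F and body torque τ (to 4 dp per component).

rate change Δω = (0.03544000, -0.02733333, -0.01450000)
gyro term ω₀×Iω₀ = (0.0128, -0.0480, 0.0480)
I·α + gyro = (0.1900, -0.1300, -0.0100)
Δv = v₁−v₀ = (0.01600000, -0.00533333, -0.03733333)
F = m·Δv/dt = (1.2000, -0.4000, -2.8000)

F = (1.2000, -0.4000, -2.8000)
τ = (0.1900, -0.1300, -0.0100)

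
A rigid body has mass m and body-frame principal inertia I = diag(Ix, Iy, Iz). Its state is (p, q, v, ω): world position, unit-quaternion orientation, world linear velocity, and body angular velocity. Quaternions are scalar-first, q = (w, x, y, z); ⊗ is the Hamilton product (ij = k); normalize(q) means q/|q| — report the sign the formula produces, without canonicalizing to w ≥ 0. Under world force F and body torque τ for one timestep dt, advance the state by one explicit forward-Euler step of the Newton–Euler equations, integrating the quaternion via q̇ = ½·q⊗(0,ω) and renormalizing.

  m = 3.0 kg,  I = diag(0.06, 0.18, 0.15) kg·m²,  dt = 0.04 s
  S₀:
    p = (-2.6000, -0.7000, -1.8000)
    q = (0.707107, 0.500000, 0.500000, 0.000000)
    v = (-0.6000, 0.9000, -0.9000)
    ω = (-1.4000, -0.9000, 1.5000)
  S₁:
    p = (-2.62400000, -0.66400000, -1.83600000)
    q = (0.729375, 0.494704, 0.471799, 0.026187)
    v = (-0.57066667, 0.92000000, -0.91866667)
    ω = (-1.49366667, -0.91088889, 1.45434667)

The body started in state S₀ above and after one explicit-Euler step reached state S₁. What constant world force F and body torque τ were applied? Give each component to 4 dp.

v₁ − v₀ = (0.02933333, 0.02000000, -0.01866667)
F = m·Δv/dt = (2.2000, 1.5000, -1.4000)
Δω = ω₁−ω₀ = (-0.09366667, -0.01088889, -0.04565333)
τ = I·(Δω/dt) + ω₀×(Iω₀) = (-0.1000, 0.1400, -0.0200)

F = (2.2000, 1.5000, -1.4000)
τ = (-0.1000, 0.1400, -0.0200)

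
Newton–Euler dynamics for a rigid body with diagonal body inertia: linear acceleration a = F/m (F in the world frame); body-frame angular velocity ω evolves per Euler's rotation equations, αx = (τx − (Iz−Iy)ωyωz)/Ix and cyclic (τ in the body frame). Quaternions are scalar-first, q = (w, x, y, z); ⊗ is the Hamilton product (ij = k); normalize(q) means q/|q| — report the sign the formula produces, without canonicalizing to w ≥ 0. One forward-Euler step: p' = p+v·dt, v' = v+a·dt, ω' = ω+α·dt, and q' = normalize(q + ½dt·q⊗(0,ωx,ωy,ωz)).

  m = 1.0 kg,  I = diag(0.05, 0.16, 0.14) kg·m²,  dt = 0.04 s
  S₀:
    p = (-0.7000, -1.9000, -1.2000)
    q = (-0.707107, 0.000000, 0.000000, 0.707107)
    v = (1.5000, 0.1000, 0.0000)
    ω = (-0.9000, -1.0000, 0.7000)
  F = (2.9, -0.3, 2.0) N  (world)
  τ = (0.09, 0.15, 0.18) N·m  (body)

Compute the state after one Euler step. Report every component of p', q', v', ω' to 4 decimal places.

p' = (-0.6400, -1.8960, -1.2000)
q' = (-0.7167, 0.0269, 0.0014, 0.6969)
v' = (1.6160, 0.0880, 0.0800)
ω' = (-0.8392, -0.9767, 0.7231)

a = F/m = (2.9000, -0.3000, 2.0000)
p' = p + v·dt = (-0.6400, -1.8960, -1.2000)
v' = v + a·dt = (1.6160, 0.0880, 0.0800)
ω×(Iω) gyroscopic = (0.0140, 0.0567, 0.0990)
(τ − ω×Iω)/I = (1.5200, 0.5831, 0.5786)
ω' = ω + α·dt = (-0.8392, -0.9767, 0.7231)
2q̇ = q⊗(0,ω) = (-0.4949749, 1.3435033, 0.0707107, -0.4949749)
q + ½dt·q⊗(0,ω), renormalized = (-0.7167, 0.0269, 0.0014, 0.6969)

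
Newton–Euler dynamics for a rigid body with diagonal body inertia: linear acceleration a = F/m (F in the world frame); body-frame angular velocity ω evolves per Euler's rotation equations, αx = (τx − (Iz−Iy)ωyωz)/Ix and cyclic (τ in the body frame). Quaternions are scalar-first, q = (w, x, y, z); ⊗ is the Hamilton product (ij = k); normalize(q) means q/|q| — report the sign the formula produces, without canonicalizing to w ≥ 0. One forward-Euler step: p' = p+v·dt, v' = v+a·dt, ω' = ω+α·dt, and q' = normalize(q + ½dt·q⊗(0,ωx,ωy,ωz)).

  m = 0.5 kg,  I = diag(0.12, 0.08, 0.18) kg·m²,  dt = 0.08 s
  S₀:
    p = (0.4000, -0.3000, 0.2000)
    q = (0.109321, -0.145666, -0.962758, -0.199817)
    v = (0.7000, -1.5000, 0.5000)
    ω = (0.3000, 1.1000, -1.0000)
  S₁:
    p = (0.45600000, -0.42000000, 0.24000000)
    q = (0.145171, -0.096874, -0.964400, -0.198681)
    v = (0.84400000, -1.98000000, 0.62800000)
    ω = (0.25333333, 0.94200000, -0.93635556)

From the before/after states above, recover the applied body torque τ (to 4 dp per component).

τ = (-0.1800, -0.1400, 0.1300)

Δω = ω₁−ω₀ = (-0.04666667, -0.15800000, 0.06364444)
τ = I·(Δω/dt) + ω₀×(Iω₀) = (-0.1800, -0.1400, 0.1300)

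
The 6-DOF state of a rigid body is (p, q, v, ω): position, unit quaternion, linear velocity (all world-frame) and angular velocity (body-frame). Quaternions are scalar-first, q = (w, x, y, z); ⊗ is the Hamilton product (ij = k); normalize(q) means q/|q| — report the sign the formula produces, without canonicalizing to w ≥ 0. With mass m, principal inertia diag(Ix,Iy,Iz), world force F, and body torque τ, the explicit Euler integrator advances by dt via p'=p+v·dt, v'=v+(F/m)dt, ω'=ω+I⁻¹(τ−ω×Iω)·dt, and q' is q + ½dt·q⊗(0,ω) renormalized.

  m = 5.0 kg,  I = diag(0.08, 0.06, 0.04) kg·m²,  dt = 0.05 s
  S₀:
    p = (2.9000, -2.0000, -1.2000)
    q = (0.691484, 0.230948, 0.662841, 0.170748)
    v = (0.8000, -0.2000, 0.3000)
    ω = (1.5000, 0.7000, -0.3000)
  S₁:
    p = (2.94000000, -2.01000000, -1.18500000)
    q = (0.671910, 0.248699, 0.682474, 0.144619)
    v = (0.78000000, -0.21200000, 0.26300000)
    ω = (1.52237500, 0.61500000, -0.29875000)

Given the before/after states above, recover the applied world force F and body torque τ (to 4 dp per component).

velocity change Δv = (-0.02000000, -0.01200000, -0.03700000)
applied force F = (-2.0000, -1.2000, -3.7000)
Δω = ω₁−ω₀ = (0.02237500, -0.08500000, 0.00125000)
precession coupling = (0.0042, -0.0180, -0.0210)
applied torque τ = (0.0400, -0.1200, -0.0200)

F = (-2.0000, -1.2000, -3.7000)
τ = (0.0400, -0.1200, -0.0200)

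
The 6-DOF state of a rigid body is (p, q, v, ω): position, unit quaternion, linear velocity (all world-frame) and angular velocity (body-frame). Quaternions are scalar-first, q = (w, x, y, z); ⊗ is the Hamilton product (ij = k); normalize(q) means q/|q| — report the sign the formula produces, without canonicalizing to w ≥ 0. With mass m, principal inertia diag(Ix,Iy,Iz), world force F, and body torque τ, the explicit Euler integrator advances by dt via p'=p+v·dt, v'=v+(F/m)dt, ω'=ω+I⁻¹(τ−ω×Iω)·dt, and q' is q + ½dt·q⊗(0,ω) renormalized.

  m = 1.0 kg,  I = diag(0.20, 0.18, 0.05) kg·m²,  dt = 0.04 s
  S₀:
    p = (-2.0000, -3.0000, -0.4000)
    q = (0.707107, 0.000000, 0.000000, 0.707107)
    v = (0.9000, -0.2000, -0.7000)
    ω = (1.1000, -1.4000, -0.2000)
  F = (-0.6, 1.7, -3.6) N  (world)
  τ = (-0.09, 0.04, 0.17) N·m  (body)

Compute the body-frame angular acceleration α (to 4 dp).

α = (-0.2680, 0.4056, 2.7840)

ω×(Iω) gyroscopic = (-0.0364, -0.0330, 0.0308)
(τ − ω×Iω)/I = (-0.2680, 0.4056, 2.7840)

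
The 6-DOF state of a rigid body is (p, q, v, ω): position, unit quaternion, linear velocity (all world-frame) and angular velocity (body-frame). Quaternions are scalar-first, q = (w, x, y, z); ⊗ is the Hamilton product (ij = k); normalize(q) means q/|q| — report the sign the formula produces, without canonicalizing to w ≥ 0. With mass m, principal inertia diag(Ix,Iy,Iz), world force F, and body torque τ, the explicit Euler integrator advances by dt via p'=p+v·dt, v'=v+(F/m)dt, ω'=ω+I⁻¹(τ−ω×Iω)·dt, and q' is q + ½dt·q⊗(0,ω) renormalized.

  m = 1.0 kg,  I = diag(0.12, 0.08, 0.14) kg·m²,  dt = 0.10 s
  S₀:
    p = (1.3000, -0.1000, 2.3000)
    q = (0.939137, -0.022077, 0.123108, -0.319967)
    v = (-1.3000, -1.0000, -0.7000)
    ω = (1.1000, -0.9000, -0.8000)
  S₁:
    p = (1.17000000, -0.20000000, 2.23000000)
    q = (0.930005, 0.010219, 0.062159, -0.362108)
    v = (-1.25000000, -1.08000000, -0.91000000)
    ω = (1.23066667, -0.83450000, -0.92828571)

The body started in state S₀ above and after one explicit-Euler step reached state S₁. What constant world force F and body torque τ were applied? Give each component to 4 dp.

F = (0.5000, -0.8000, -2.1000)
τ = (0.2000, 0.0700, -0.1400)

ω₁ − ω₀ = (0.13066667, 0.06550000, -0.12828571)
gyro term ω₀×Iω₀ = (0.0432, 0.0176, 0.0396)
I·α + gyro = (0.2000, 0.0700, -0.1400)
Δv = v₁−v₀ = (0.05000000, -0.08000000, -0.21000000)
m·(v₁−v₀)/dt = (0.5000, -0.8000, -2.1000)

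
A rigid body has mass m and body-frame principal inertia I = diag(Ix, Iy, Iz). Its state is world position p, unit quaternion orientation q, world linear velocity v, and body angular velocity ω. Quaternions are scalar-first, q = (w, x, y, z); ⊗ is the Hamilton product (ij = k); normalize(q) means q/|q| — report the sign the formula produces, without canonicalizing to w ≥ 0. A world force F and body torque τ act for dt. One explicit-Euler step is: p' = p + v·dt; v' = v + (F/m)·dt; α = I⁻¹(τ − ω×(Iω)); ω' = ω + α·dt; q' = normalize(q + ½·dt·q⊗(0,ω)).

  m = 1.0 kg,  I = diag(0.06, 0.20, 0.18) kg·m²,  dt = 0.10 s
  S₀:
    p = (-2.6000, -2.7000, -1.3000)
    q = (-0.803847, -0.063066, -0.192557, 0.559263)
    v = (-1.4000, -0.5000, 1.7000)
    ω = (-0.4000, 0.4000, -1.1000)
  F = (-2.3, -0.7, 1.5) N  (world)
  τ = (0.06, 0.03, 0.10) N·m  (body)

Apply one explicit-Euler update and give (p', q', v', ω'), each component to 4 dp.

(τ − ω×Iω)/I = (0.8533, 0.4140, 0.6800)
new body rate ω' = (-0.3147, 0.4414, -1.0320)
Hamilton product q⊗(0,ω) = (0.6669857, 0.3096463, -0.6146166, 0.7819825)
updated quaternion q' = (-0.7690, -0.0475, -0.2229, 0.5972)
a = F/m = (-2.3000, -0.7000, 1.5000)
p' = p + v·dt = (-2.7400, -2.7500, -1.1300)
v' = v + a·dt = (-1.6300, -0.5700, 1.8500)

p' = (-2.7400, -2.7500, -1.1300)
q' = (-0.7690, -0.0475, -0.2229, 0.5972)
v' = (-1.6300, -0.5700, 1.8500)
ω' = (-0.3147, 0.4414, -1.0320)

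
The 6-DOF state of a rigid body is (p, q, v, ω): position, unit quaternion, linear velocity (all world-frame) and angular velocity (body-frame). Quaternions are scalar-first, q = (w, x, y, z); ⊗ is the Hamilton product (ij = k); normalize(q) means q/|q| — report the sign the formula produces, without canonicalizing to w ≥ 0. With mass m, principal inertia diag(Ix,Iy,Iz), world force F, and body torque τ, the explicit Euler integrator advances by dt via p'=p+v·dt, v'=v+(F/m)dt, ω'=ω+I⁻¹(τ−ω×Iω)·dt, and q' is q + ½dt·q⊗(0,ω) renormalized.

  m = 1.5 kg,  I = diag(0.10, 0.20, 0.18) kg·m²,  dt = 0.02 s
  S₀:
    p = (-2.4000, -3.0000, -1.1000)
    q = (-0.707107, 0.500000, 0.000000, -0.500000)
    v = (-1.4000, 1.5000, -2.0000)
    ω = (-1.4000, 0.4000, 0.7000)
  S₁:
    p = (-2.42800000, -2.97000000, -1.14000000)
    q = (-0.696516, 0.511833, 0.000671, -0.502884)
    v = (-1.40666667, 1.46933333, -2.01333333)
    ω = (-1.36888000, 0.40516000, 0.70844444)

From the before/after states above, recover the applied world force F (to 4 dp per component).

F = (-0.5000, -2.3000, -1.0000)

v₁ − v₀ = (-0.00666667, -0.03066667, -0.01333333)
m·(v₁−v₀)/dt = (-0.5000, -2.3000, -1.0000)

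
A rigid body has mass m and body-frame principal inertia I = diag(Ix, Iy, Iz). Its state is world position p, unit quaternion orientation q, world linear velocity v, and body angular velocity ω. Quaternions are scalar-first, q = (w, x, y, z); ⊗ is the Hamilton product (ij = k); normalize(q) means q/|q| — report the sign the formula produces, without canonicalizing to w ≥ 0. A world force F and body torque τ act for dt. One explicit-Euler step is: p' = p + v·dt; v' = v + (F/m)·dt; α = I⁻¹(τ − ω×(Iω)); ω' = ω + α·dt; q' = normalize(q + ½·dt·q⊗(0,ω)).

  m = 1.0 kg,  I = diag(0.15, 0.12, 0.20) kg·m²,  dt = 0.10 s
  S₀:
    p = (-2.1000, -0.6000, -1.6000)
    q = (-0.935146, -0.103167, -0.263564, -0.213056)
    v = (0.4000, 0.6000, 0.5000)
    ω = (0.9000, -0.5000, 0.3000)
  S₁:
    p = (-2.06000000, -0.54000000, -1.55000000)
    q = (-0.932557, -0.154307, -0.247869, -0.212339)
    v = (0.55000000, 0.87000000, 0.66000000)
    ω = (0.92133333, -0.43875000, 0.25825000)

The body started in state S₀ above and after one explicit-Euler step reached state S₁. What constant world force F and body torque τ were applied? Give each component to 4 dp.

F = (1.5000, 2.7000, 1.6000)
τ = (0.0200, 0.0600, -0.0700)

ω₁ − ω₀ = (0.02133333, 0.06125000, -0.04175000)
ω₀×(Iω₀) = (-0.0120, -0.0135, 0.0135)
I·α + gyro = (0.0200, 0.0600, -0.0700)
v₁ − v₀ = (0.15000000, 0.27000000, 0.16000000)
m·(v₁−v₀)/dt = (1.5000, 2.7000, 1.6000)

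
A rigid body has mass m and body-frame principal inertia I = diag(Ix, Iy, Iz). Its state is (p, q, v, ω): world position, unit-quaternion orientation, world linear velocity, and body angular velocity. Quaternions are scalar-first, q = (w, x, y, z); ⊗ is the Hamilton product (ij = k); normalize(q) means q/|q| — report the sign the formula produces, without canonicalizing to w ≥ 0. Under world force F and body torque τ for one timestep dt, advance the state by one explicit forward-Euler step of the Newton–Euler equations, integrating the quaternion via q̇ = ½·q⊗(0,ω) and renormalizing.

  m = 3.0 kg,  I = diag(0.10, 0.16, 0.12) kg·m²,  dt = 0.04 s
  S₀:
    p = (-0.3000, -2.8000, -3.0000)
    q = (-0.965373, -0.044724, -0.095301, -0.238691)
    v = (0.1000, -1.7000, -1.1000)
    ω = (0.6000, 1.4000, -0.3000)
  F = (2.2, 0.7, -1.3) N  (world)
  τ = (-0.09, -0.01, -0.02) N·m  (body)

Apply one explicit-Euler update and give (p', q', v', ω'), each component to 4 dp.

p' = (-0.2960, -2.8680, -3.0440)
q' = (-0.9631, -0.0490, -0.1254, -0.2329)
v' = (0.1293, -1.6907, -1.1173)
ω' = (0.5573, 1.3966, -0.3235)

gyro term ω×Iω = (0.0168, 0.0036, 0.0504)
angular accel α = (-1.0680, -0.0850, -0.5867)
new body rate ω' = (0.5573, 1.3966, -0.3235)
q⊗(0,ω) = (0.0886485, -0.2164661, -1.5081540, 0.2841789)
q' = normalize(q + ½dt·q⊗(0,ω)) = (-0.9631, -0.0490, -0.1254, -0.2329)
a = (0.7333, 0.2333, -0.4333)
p + v·dt = (-0.2960, -2.8680, -3.0440)
v + (F/m)dt = (0.1293, -1.6907, -1.1173)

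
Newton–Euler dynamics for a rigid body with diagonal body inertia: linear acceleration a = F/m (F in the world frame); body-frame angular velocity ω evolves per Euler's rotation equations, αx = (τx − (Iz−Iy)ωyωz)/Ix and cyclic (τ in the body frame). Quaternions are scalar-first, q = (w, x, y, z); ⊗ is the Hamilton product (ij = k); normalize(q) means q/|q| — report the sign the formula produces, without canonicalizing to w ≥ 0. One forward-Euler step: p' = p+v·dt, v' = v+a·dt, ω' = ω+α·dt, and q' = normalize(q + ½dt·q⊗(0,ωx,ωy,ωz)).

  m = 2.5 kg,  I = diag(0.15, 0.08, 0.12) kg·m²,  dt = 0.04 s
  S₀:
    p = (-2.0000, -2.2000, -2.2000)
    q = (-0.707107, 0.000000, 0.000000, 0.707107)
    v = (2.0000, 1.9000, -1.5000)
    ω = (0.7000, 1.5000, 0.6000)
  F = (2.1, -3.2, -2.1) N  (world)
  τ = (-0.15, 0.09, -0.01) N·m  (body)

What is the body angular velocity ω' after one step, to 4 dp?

precession coupling ω×(Iω) = (0.0360, 0.0126, -0.0735)
α = I⁻¹(τ − ω×Iω) = (-1.2400, 0.9675, 0.5292)
ω' = ω + α·dt = (0.6504, 1.5387, 0.6212)

ω' = (0.6504, 1.5387, 0.6212)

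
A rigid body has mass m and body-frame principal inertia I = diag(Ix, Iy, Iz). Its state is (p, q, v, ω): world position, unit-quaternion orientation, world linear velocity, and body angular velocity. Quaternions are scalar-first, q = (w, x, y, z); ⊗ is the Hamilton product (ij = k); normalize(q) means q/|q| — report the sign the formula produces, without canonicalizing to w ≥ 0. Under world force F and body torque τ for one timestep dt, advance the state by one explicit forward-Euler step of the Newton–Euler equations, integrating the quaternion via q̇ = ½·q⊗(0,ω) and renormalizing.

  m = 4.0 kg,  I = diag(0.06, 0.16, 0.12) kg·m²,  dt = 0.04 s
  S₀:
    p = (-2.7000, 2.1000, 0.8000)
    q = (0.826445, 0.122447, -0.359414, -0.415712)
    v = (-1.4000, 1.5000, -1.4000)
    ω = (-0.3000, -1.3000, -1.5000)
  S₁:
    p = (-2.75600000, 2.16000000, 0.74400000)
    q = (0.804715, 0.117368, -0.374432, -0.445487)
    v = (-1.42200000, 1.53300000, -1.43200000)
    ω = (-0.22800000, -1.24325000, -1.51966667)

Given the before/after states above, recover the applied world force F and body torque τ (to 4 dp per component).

F = (-2.2000, 3.3000, -3.2000)
τ = (0.0300, 0.2000, -0.0200)

ω₁ − ω₀ = (0.07200000, 0.05675000, -0.01966667)
precession coupling = (-0.0780, -0.0270, 0.0390)
τ = I·(Δω/dt) + ω₀×(Iω₀) = (0.0300, 0.2000, -0.0200)
velocity change Δv = (-0.02200000, 0.03300000, -0.03200000)
F = m·Δv/dt = (-2.2000, 3.3000, -3.2000)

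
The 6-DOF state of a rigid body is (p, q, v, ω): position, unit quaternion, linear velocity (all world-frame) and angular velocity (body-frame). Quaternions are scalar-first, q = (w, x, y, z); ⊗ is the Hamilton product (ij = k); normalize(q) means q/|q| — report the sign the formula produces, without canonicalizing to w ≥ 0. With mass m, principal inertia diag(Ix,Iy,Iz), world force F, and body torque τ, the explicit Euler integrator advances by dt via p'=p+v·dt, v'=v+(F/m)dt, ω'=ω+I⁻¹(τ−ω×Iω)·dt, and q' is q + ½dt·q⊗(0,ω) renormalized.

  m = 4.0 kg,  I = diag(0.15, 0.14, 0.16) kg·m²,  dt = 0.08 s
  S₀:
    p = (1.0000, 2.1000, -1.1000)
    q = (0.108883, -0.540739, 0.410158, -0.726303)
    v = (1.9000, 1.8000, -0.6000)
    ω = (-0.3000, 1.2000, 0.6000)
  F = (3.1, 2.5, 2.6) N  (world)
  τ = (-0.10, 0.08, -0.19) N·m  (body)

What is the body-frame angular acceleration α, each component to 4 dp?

precession coupling ω×(Iω) = (0.0144, 0.0018, 0.0036)
α = I⁻¹(τ − ω×Iω) = (-0.7627, 0.5586, -1.2100)

α = (-0.7627, 0.5586, -1.2100)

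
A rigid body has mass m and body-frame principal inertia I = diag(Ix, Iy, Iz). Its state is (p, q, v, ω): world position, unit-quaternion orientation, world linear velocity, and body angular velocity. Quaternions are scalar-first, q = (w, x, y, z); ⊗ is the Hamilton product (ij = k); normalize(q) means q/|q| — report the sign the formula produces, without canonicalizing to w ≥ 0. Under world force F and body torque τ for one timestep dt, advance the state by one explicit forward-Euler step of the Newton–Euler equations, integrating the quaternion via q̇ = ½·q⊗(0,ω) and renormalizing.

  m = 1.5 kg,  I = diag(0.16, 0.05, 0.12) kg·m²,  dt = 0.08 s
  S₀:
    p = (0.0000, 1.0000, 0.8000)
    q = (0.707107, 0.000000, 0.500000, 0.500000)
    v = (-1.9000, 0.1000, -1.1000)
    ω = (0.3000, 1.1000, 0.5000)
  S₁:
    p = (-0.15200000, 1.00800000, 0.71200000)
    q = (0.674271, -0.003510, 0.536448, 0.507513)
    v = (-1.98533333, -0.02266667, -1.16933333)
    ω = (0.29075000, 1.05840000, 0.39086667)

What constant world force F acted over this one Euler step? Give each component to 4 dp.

F = (-1.6000, -2.3000, -1.3000)

v₁ − v₀ = (-0.08533333, -0.12266667, -0.06933333)
applied force F = (-1.6000, -2.3000, -1.3000)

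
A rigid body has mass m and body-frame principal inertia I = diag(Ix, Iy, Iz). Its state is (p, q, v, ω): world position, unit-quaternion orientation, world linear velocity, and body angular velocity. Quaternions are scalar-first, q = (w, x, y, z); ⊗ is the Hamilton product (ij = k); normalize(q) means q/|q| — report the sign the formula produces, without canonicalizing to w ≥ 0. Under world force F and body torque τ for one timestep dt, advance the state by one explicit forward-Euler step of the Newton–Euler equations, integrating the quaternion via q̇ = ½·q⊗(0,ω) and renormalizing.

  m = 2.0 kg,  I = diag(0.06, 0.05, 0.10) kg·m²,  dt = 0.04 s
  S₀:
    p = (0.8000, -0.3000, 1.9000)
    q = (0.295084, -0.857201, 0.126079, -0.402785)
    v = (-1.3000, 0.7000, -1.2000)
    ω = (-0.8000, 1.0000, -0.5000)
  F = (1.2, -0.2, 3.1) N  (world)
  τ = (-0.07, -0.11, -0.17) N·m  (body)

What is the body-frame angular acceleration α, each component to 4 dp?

gyro term ω×Iω = (-0.0250, -0.0160, 0.0080)
α = I⁻¹(τ − ω×Iω) = (-0.7500, -1.8800, -1.7800)

α = (-0.7500, -1.8800, -1.7800)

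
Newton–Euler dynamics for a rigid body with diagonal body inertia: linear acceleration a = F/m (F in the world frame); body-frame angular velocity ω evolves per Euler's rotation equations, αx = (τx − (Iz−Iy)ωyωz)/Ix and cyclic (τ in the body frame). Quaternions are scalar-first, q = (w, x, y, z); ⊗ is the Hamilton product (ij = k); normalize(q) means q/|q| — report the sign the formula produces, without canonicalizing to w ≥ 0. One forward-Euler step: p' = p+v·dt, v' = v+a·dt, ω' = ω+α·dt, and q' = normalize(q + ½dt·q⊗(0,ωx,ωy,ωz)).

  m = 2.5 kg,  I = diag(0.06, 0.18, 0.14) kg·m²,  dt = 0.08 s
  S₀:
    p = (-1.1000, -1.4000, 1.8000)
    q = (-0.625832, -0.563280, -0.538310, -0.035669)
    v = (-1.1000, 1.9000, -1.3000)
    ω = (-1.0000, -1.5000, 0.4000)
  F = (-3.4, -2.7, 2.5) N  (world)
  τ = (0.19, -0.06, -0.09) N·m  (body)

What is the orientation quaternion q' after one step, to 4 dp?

q' = (-0.6782, -0.5475, -0.4890, -0.0333)

Hamilton product q⊗(0,ω) = (-1.3564774, 0.3570045, 1.1997290, 0.0562772)
q + ½dt·q⊗(0,ω), renormalized = (-0.6782, -0.5475, -0.4890, -0.0333)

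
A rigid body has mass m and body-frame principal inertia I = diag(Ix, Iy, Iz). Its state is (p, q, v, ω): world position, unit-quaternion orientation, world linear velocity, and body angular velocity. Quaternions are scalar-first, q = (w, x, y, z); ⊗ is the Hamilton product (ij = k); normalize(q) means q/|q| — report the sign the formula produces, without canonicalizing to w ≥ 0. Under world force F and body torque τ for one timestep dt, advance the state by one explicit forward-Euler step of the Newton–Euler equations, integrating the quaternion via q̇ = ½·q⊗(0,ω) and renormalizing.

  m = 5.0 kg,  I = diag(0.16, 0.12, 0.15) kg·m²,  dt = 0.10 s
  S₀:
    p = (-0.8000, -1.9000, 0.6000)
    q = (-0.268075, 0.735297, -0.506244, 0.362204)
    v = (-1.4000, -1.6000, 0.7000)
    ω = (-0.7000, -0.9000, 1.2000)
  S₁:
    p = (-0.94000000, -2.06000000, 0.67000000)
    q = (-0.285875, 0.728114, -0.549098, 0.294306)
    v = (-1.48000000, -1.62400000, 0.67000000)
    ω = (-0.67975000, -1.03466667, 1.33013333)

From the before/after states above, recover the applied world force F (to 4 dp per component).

F = (-4.0000, -1.2000, -1.5000)

v₁ − v₀ = (-0.08000000, -0.02400000, -0.03000000)
applied force F = (-4.0000, -1.2000, -1.5000)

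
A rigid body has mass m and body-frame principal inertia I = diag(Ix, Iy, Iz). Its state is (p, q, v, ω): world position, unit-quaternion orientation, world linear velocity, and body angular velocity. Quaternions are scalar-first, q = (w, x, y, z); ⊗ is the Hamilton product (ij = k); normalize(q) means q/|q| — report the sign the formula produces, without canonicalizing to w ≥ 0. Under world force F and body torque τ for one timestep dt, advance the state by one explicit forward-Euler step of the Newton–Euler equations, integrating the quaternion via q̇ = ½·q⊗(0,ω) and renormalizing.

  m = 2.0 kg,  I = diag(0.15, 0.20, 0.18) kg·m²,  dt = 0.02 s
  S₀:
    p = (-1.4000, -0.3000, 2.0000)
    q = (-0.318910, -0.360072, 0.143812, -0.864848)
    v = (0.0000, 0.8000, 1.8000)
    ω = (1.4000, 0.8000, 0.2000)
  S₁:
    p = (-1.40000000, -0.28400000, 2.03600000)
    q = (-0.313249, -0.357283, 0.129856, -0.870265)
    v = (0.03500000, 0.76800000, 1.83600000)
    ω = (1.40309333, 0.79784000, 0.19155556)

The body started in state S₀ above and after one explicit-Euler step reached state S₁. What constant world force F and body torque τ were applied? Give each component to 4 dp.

ω₁ − ω₀ = (0.00309333, -0.00216000, -0.00844444)
precession coupling = (-0.0032, -0.0084, 0.0560)
I·α + gyro = (0.0200, -0.0300, -0.0200)
v₁ − v₀ = (0.03500000, -0.03200000, 0.03600000)
F = m·Δv/dt = (3.5000, -3.2000, 3.6000)

F = (3.5000, -3.2000, 3.6000)
τ = (0.0200, -0.0300, -0.0200)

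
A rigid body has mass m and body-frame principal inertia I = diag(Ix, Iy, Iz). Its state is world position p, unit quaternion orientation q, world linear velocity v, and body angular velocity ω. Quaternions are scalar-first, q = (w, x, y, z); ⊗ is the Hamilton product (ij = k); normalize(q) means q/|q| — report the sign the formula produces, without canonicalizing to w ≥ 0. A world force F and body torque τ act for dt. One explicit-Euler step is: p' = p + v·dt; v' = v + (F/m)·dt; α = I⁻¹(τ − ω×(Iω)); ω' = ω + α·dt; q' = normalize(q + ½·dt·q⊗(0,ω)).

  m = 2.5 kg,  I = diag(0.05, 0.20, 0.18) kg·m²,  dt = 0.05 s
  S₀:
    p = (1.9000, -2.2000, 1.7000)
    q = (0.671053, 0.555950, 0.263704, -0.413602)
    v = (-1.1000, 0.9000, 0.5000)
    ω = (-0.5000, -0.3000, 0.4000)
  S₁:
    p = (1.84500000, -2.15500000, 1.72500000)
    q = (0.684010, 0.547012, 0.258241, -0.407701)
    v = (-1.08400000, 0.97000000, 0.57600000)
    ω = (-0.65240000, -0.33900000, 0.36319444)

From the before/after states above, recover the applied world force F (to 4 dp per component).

velocity change Δv = (0.01600000, 0.07000000, 0.07600000)
m·(v₁−v₀)/dt = (0.8000, 3.5000, 3.8000)

F = (0.8000, 3.5000, 3.8000)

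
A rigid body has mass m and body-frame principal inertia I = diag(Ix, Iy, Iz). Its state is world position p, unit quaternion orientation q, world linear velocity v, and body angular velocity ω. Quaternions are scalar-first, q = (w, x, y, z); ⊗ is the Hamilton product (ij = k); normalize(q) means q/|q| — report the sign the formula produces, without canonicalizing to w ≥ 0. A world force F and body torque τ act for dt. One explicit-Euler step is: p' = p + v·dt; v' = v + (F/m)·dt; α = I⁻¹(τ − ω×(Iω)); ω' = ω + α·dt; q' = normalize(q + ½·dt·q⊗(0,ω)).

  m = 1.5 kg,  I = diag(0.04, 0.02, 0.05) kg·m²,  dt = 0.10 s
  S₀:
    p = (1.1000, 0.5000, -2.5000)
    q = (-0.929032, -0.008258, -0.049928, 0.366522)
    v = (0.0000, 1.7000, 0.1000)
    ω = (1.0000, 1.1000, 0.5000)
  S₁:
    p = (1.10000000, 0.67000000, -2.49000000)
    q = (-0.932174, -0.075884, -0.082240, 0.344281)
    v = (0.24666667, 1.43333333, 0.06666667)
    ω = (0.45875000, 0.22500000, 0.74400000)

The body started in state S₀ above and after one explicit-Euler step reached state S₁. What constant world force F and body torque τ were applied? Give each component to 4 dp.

velocity change Δv = (0.24666667, -0.26666667, -0.03333333)
F = m·Δv/dt = (3.7000, -4.0000, -0.5000)
Δω = ω₁−ω₀ = (-0.54125000, -0.87500000, 0.24400000)
ω₀×(Iω₀) = (0.0165, -0.0050, -0.0220)
applied torque τ = (-0.2000, -0.1800, 0.1000)

F = (3.7000, -4.0000, -0.5000)
τ = (-0.2000, -0.1800, 0.1000)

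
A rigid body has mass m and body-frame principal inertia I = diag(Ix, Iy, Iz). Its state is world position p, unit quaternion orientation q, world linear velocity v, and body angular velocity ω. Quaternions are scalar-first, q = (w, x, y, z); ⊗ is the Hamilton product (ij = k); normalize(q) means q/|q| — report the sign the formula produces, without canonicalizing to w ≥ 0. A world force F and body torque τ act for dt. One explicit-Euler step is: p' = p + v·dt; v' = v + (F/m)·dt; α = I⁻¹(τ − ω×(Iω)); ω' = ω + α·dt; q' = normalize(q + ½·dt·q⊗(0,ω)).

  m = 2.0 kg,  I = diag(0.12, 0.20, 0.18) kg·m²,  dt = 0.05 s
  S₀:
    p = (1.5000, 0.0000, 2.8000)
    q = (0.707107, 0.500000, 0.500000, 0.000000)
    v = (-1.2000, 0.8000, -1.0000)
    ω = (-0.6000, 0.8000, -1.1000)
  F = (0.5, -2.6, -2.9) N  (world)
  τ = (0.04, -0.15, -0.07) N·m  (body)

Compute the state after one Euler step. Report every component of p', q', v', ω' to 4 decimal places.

linear accel F/m = (0.2500, -1.3000, -1.4500)
p' = p + v·dt = (1.4400, 0.0400, 2.7500)
new velocity v' = (-1.1875, 0.7350, -1.0725)
precession coupling ω×(Iω) = (0.0176, -0.0396, -0.0384)
α = I⁻¹(τ − ω×Iω) = (0.1867, -0.5520, -0.1756)
ω + α·dt = (-0.5907, 0.7724, -1.1088)
Hamilton product q⊗(0,ω) = (-0.1000000, -0.9742642, 1.1156856, -0.0778177)
q' = normalize(q + ½dt·q⊗(0,ω)) = (0.7041, 0.4753, 0.5275, -0.0019)

p' = (1.4400, 0.0400, 2.7500)
q' = (0.7041, 0.4753, 0.5275, -0.0019)
v' = (-1.1875, 0.7350, -1.0725)
ω' = (-0.5907, 0.7724, -1.1088)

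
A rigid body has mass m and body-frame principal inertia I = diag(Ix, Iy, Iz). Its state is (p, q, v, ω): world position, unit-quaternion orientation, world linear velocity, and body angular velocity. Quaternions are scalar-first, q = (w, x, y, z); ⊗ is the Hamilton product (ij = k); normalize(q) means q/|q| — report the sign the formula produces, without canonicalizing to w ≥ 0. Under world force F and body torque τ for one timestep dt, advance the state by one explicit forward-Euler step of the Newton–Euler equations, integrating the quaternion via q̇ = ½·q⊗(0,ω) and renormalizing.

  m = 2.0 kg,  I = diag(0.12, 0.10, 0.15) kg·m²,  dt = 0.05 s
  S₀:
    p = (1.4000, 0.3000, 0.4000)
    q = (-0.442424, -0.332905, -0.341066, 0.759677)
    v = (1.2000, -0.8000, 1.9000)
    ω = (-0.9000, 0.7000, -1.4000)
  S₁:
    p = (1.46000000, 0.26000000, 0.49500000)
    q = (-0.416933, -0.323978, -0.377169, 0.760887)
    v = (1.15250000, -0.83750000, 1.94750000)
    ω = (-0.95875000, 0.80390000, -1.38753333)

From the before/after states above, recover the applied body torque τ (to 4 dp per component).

ω₁ − ω₀ = (-0.05875000, 0.10390000, 0.01246667)
I·α + gyro = (-0.1900, 0.1700, 0.0500)

τ = (-0.1900, 0.1700, 0.0500)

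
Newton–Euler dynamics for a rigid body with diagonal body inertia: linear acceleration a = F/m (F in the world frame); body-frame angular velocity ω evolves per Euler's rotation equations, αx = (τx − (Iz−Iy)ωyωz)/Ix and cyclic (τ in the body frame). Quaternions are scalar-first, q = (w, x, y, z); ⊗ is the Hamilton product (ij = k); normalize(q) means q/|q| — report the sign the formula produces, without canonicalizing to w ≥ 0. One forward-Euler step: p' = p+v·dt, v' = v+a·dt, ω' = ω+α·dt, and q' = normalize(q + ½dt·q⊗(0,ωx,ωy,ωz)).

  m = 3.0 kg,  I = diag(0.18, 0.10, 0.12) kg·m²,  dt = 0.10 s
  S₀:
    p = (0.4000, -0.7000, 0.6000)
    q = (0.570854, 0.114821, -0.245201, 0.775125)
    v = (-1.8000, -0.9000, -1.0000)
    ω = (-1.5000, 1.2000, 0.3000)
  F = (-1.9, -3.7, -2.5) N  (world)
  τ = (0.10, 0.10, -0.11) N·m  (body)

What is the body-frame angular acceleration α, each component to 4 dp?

α = (0.5156, 1.2700, -2.1167)

precession coupling ω×(Iω) = (0.0072, -0.0270, 0.1440)
α = I⁻¹(τ − ω×Iω) = (0.5156, 1.2700, -2.1167)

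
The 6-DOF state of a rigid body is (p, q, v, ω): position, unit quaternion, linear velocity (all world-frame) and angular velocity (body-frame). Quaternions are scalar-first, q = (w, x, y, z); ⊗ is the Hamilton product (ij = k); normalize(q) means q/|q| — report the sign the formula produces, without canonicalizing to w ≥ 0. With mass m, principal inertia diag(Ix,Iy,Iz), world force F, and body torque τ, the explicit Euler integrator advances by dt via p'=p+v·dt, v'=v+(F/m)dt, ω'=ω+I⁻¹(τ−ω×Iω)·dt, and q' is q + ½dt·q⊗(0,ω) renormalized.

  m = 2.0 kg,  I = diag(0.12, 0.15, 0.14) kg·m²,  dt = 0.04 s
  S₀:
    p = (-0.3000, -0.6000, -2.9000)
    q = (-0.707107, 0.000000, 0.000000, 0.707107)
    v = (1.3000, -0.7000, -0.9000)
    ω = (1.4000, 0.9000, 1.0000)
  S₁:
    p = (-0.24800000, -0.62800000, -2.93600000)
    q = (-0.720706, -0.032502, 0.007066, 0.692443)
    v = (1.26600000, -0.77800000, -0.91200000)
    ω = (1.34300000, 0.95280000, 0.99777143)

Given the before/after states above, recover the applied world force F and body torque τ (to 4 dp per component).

Δω = ω₁−ω₀ = (-0.05700000, 0.05280000, -0.00222857)
precession coupling = (-0.0090, -0.0280, 0.0378)
applied torque τ = (-0.1800, 0.1700, 0.0300)
Δv = v₁−v₀ = (-0.03400000, -0.07800000, -0.01200000)
F = m·Δv/dt = (-1.7000, -3.9000, -0.6000)

F = (-1.7000, -3.9000, -0.6000)
τ = (-0.1800, 0.1700, 0.0300)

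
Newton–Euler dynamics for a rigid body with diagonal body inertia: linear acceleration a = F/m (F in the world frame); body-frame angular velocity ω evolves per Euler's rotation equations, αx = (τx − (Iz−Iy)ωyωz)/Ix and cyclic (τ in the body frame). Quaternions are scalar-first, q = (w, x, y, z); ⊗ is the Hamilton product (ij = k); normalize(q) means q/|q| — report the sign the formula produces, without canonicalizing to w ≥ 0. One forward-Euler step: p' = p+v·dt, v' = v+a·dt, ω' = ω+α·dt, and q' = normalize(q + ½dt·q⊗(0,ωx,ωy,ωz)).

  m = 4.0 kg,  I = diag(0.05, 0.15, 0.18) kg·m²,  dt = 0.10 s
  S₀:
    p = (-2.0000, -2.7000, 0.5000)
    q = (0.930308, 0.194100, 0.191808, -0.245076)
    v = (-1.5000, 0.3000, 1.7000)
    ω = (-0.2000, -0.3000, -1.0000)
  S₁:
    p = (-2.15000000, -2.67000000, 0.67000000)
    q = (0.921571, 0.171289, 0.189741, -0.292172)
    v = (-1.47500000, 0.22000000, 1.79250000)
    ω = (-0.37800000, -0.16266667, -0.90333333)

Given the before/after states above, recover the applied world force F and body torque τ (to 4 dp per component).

rate change Δω = (-0.17800000, 0.13733333, 0.09666667)
precession coupling = (0.0090, -0.0260, 0.0060)
applied torque τ = (-0.0800, 0.1800, 0.1800)
v₁ − v₀ = (0.02500000, -0.08000000, 0.09250000)
m·(v₁−v₀)/dt = (1.0000, -3.2000, 3.7000)

F = (1.0000, -3.2000, 3.7000)
τ = (-0.0800, 0.1800, 0.1800)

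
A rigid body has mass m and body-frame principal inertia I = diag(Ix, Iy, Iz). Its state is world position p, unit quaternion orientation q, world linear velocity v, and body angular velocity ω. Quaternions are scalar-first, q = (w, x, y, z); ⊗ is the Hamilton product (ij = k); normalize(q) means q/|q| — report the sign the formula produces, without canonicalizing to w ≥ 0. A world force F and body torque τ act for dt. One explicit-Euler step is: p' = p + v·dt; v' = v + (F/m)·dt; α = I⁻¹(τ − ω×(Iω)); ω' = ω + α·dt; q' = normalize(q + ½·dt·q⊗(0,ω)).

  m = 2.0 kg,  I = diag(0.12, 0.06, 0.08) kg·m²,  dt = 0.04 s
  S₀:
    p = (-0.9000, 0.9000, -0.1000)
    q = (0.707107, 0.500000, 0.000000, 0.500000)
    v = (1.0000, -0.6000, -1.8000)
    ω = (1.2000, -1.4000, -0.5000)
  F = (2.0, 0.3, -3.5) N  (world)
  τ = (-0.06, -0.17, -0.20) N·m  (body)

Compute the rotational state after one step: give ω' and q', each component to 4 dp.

ω' = (1.1753, -1.4973, -0.6504)
q' = (0.6996, 0.5306, -0.0028, 0.4786)

(τ − ω×Iω)/I = (-0.6167, -2.4333, -3.7600)
new body rate ω' = (1.1753, -1.4973, -0.6504)
2q̇ = q⊗(0,ω) = (-0.3500000, 1.5485284, -0.1399498, -1.0535535)
q + ½dt·q⊗(0,ω), renormalized = (0.6996, 0.5306, -0.0028, 0.4786)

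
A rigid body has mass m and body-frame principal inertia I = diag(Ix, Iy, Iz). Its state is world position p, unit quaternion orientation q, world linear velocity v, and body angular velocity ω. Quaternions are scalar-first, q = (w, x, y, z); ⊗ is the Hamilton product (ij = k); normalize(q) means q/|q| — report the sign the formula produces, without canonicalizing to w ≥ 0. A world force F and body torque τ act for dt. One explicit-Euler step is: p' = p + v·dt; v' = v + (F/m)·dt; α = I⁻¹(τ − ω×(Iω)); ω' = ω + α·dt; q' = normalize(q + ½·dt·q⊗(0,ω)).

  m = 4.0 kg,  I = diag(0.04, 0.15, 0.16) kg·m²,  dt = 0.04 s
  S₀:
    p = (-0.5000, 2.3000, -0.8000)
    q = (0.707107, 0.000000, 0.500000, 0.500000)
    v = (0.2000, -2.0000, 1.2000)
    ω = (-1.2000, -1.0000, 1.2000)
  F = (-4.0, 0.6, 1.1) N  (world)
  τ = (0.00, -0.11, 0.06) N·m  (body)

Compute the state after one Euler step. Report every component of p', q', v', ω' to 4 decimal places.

p' = (-0.4920, 2.2200, -0.7520)
q' = (0.7046, 0.0050, 0.4735, 0.5286)
v' = (0.1600, -1.9940, 1.2110)
ω' = (-1.1880, -1.0754, 1.1820)

ω×(Iω) gyroscopic = (-0.0120, 0.1728, 0.1320)
α = I⁻¹(τ − ω×Iω) = (0.3000, -1.8853, -0.4500)
ω + α·dt = (-1.1880, -1.0754, 1.1820)
Hamilton product q⊗(0,ω) = (-0.1000000, 0.2514716, -1.3071070, 1.4485284)
updated quaternion q' = (0.7046, 0.0050, 0.4735, 0.5286)
p' = p + v·dt = (-0.4920, 2.2200, -0.7520)
v + (F/m)dt = (0.1600, -1.9940, 1.2110)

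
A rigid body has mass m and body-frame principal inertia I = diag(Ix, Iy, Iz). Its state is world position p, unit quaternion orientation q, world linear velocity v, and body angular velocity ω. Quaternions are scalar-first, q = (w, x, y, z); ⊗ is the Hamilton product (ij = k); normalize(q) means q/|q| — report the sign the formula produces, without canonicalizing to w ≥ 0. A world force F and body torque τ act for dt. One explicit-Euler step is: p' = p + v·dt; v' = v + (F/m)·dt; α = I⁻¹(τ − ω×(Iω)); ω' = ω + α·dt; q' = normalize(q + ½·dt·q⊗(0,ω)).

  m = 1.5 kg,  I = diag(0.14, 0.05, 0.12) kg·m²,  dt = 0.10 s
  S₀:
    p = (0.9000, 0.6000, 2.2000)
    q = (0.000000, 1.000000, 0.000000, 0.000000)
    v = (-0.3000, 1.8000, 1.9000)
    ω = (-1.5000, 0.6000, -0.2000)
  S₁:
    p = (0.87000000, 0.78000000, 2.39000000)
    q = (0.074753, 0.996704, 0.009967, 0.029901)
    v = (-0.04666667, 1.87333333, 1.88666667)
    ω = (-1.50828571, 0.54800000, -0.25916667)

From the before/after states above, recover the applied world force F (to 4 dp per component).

F = (3.8000, 1.1000, -0.2000)

v₁ − v₀ = (0.25333333, 0.07333333, -0.01333333)
m·(v₁−v₀)/dt = (3.8000, 1.1000, -0.2000)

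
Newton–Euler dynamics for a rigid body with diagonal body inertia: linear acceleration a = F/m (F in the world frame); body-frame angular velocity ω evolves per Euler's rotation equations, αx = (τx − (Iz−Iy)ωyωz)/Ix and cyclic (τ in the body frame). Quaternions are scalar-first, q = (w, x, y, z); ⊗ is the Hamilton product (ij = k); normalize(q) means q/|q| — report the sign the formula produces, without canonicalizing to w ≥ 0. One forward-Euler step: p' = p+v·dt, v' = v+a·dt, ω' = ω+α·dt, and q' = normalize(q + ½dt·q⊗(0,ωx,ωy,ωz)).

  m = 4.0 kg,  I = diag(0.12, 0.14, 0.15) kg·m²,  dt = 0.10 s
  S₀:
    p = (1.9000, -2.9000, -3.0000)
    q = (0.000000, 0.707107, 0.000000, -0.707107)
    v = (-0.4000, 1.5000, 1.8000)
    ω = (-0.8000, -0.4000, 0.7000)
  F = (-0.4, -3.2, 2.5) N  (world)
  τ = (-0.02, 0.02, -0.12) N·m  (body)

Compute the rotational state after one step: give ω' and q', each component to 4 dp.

ω' = (-0.8143, -0.3977, 0.6157)
q' = (0.0529, 0.6918, 0.0035, -0.7201)

gyro term ω×Iω = (-0.0028, 0.0168, 0.0064)
(τ − ω×Iω)/I = (-0.1433, 0.0229, -0.8427)
ω + α·dt = (-0.8143, -0.3977, 0.6157)
q⊗(0,ω) = (1.0606605, -0.2828428, 0.0707107, -0.2828428)
q + ½dt·q⊗(0,ω), renormalized = (0.0529, 0.6918, 0.0035, -0.7201)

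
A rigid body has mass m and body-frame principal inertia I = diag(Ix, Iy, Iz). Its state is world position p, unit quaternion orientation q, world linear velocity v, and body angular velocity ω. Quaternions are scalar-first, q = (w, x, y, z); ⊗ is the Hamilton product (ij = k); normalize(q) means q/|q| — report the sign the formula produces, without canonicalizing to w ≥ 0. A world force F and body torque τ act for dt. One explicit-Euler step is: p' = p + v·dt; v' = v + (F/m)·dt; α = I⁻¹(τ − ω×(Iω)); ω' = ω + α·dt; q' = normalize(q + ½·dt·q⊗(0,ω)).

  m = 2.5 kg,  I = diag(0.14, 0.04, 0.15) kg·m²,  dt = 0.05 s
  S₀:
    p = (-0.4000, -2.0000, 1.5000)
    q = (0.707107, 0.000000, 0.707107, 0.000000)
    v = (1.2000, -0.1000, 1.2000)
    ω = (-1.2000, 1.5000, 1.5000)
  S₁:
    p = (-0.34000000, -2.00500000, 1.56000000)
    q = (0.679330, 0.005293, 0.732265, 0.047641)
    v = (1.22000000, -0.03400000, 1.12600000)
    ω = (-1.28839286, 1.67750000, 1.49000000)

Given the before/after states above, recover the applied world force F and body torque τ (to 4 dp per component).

F = (1.0000, 3.3000, -3.7000)
τ = (0.0000, 0.1600, 0.1500)

velocity change Δv = (0.02000000, 0.06600000, -0.07400000)
applied force F = (1.0000, 3.3000, -3.7000)
Δω = ω₁−ω₀ = (-0.08839286, 0.17750000, -0.01000000)
ω₀×(Iω₀) = (0.2475, 0.0180, 0.1800)
I·α + gyro = (0.0000, 0.1600, 0.1500)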